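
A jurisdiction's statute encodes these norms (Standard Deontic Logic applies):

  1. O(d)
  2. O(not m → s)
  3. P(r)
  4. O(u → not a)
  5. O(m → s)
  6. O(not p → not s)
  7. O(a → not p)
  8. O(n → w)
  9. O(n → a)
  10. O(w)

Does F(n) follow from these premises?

Premises 5 and 2 cover both cases: O(m → s) and O(not m → s). Since m ∨ not m is a tautology, O(s) follows.
Premise 6 is O(not p → not s); contrapositively O(s → p). Since O(s) holds, K gives O(p).
The contrapositive of premise 7 (O(a → not p)) is O(p → not a), and O(p) is already established, so O(not a).
Premise 9 is O(n → a); contrapositively O(not a → not n). Since O(not a) holds, K gives O(not n).
Premises 1, 3, 4, 8, 10 do not contribute to this derivation.
So O(not n) holds, i.e. F(n). The claim follows.

Yes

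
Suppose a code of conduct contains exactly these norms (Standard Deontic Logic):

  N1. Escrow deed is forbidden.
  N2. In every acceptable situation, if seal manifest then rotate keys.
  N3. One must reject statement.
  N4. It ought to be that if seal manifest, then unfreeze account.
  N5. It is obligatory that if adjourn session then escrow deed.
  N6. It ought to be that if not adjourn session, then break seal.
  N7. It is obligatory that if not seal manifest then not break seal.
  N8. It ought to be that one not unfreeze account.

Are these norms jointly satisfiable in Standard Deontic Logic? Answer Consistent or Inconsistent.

Inconsistent

Premise 8 gives O(¬unfreeze_account).
Premise 4 is O(seal_manifest → unfreeze_account); contrapositively O(¬unfreeze_account → ¬seal_manifest). Since O(¬unfreeze_account) holds, K gives O(¬seal_manifest).
Applying K to premise 7 (O(¬seal_manifest → ¬break_seal)) and O(¬seal_manifest) yields O(¬break_seal).
Premise 6, O(¬adjourn_session → break_seal), contraposes to O(¬break_seal → adjourn_session); with O(¬break_seal) we get O(adjourn_session).
From O(adjourn_session) and premise 5, O(adjourn_session → escrow_deed), we obtain O(escrow_deed).
However, F(escrow_deed) at premise 1 amounts to O(¬escrow_deed).
We now have both O(escrow_deed) and O(¬escrow_deed) — escrow_deed is simultaneously obligatory and forbidden, violating the D-axiom.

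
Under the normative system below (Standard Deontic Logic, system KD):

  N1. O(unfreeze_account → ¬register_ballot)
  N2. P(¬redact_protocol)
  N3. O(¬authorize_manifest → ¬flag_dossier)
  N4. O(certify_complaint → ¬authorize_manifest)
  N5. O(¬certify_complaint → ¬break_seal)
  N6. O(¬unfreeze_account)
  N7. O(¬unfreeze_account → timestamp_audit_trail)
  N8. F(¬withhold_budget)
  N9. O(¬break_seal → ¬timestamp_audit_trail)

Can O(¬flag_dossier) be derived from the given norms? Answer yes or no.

Premise 6 states O(¬unfreeze_account) outright.
Premise 7 is O(¬unfreeze_account → timestamp_audit_trail); since O(¬unfreeze_account), deontic closure gives O(timestamp_audit_trail).
Premise 9, O(¬break_seal → ¬timestamp_audit_trail), contraposes to O(timestamp_audit_trail → break_seal); with O(timestamp_audit_trail) we get O(break_seal).
The contrapositive of premise 5 (O(¬certify_complaint → ¬break_seal)) is O(break_seal → certify_complaint), and O(break_seal) is already established, so O(certify_complaint).
Applying K to premise 4 (O(certify_complaint → ¬authorize_manifest)) and O(certify_complaint) yields O(¬authorize_manifest).
Applying K to premise 3 (O(¬authorize_manifest → ¬flag_dossier)) and O(¬authorize_manifest) yields O(¬flag_dossier).
Premises 1, 2, 8 do not contribute to this derivation.
So O(¬flag_dossier) follows.

Yes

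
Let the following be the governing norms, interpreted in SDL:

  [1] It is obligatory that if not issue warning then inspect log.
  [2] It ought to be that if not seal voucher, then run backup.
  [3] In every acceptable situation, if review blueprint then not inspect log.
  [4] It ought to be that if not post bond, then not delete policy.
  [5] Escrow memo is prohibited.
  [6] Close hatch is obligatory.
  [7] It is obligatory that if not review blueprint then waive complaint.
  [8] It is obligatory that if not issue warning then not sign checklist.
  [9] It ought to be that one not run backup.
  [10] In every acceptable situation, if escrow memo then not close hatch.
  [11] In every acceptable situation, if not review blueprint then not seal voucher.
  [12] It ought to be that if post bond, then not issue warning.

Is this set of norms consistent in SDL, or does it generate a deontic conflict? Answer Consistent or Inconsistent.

Consistent

Premise 10 is O(escrow_memo → ¬close_hatch), but O(escrow_memo) is not derivable from the premises, so it does not yield O(¬close_hatch).
So O(¬close_hatch) is not derivable, and the apparent clash with O(close_hatch) does not arise.
A world satisfying every obligation exists (e.g. close_hatch=true, delete_policy=false, escrow_memo=false, inspect_log=false, issue_warning=true, post_bond=false, review_blueprint=true, run_backup=false, seal_voucher=true, sign_checklist=false, waive_complaint=false); no atom is both obligatory and forbidden, so the set is consistent.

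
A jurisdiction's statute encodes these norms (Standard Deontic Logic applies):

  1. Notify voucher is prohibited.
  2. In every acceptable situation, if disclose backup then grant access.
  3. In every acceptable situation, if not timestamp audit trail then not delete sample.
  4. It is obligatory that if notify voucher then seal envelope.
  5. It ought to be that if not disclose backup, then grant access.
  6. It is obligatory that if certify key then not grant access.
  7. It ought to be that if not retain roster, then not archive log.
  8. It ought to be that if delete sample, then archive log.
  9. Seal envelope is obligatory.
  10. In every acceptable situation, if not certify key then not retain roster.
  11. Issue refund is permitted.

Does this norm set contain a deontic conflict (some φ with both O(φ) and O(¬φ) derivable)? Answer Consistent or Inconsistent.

Premise 4 is O(notify_voucher → seal_envelope); even if O(seal_envelope) held, inferring O(notify_voucher) would be affirming the consequent — invalid.
So O(notify_voucher) is not derivable, and the apparent clash with O(¬notify_voucher) does not arise.
A world satisfying every obligation exists (e.g. archive_log=false, certify_key=false, delete_sample=false, disclose_backup=false, grant_access=true, issue_refund=false, notify_voucher=false, retain_roster=false, seal_envelope=true, timestamp_audit_trail=false); no atom is both obligatory and forbidden, so the set is consistent.

Consistent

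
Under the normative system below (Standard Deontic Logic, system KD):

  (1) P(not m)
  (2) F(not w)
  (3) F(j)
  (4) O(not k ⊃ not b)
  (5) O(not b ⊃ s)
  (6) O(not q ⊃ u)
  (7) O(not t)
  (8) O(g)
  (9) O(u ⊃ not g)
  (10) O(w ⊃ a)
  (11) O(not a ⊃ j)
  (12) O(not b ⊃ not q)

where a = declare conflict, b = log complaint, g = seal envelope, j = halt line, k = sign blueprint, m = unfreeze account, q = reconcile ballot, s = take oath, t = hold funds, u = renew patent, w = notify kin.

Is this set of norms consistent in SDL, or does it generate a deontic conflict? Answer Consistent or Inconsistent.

Premise 11 is O(not a ⊃ j), but O(not a) is not derivable from the premises, so it does not yield O(j).
So O(j) is not derivable, and the apparent clash with O(not j) does not arise.
A world satisfying every obligation exists (e.g. a=true, b=true, g=true, j=false, k=true, m=false, q=true, s=false, t=false, u=false, w=true); no atom is both obligatory and forbidden, so the set is consistent.

Consistent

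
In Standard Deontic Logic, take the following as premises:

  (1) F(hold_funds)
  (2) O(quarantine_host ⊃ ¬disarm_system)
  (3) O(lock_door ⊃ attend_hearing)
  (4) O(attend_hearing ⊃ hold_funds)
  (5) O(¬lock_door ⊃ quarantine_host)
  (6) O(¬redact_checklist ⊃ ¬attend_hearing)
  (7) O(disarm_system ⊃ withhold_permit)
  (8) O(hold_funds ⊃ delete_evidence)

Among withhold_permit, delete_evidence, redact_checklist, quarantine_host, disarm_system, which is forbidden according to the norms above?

disarm_system

Premise 1, F(hold_funds), is equivalent to O(¬hold_funds).
Premise 4, O(attend_hearing ⊃ hold_funds), contraposes to O(¬hold_funds ⊃ ¬attend_hearing); with O(¬hold_funds) we get O(¬attend_hearing).
The contrapositive of premise 3 (O(lock_door ⊃ attend_hearing)) is O(¬attend_hearing ⊃ ¬lock_door), and O(¬attend_hearing) is already established, so O(¬lock_door).
Premise 5 is O(¬lock_door ⊃ quarantine_host); since O(¬lock_door), deontic closure gives O(quarantine_host).
From O(quarantine_host) and premise 2, O(quarantine_host ⊃ ¬disarm_system), we obtain O(¬disarm_system).
So O(¬disarm_system) holds, i.e. disarm_system is forbidden. None of the other listed options is forbidden under the premises.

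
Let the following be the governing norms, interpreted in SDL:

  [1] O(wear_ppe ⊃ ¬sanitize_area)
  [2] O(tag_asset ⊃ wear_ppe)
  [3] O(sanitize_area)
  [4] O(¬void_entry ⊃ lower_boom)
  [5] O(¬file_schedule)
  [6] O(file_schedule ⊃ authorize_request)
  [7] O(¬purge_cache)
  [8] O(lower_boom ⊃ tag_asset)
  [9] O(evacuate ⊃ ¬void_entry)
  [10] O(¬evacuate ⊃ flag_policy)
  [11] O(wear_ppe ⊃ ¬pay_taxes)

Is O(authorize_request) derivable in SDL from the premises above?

Premise 6 is O(file_schedule ⊃ authorize_request), but O(file_schedule) is not derivable from the premises, so it does not yield O(authorize_request).
No other premise forces O(authorize_request). An ideal world satisfying every premise can still have authorize_request false, so O(authorize_request) is not derivable.

No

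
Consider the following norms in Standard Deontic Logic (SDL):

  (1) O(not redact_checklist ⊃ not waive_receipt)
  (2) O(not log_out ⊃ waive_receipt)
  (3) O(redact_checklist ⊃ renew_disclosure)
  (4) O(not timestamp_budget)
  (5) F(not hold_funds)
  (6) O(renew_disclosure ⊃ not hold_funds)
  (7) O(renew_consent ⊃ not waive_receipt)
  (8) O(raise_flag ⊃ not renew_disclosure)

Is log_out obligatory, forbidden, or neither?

Obligatory

Premise 5 is F(not hold_funds), i.e. O(hold_funds).
The contrapositive of premise 6 (O(renew_disclosure ⊃ not hold_funds)) is O(hold_funds ⊃ not renew_disclosure), and O(hold_funds) is already established, so O(not renew_disclosure).
Premise 3 is O(redact_checklist ⊃ renew_disclosure); contrapositively O(not renew_disclosure ⊃ not redact_checklist). Since O(not renew_disclosure) holds, K gives O(not redact_checklist).
With premise 1, O(not redact_checklist ⊃ not waive_receipt), the K-axiom yields O(not waive_receipt).
Premise 2 is O(not log_out ⊃ waive_receipt); contrapositively O(not waive_receipt ⊃ log_out). Since O(not waive_receipt) holds, K gives O(log_out).
Premises 4, 7, 8 do not contribute to this derivation.
Hence log_out is obligatory.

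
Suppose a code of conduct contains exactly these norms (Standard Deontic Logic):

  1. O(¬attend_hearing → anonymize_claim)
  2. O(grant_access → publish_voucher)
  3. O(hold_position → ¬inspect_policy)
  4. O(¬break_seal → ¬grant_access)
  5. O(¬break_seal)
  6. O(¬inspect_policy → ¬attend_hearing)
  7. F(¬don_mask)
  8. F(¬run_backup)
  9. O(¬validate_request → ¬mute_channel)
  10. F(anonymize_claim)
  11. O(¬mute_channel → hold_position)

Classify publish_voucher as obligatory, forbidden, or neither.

Neither

Premise 2 is O(grant_access → publish_voucher), but O(grant_access) is not derivable from the premises, so it does not yield O(publish_voucher).
No premise or chain of K-axiom applications forces O(publish_voucher), and none forces O(¬publish_voucher). So publish_voucher is neither obligatory nor forbidden under these norms.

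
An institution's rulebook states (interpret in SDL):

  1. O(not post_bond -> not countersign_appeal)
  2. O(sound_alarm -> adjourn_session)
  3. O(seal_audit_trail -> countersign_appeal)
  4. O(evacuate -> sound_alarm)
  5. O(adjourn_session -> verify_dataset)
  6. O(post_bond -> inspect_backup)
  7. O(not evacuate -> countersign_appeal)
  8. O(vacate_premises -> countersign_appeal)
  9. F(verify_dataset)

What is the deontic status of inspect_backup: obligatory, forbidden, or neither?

Premise 9 is F(verify_dataset), i.e. O(not verify_dataset).
The contrapositive of premise 5 (O(adjourn_session -> verify_dataset)) is O(not verify_dataset -> not adjourn_session), and O(not verify_dataset) is already established, so O(not adjourn_session).
Premise 2, O(sound_alarm -> adjourn_session), contraposes to O(not adjourn_session -> not sound_alarm); with O(not adjourn_session) we get O(not sound_alarm).
Premise 4, O(evacuate -> sound_alarm), contraposes to O(not sound_alarm -> not evacuate); with O(not sound_alarm) we get O(not evacuate).
With premise 7, O(not evacuate -> countersign_appeal), the K-axiom yields O(countersign_appeal).
The contrapositive of premise 1 (O(not post_bond -> not countersign_appeal)) is O(countersign_appeal -> post_bond), and O(countersign_appeal) is already established, so O(post_bond).
Premise 6 is O(post_bond -> inspect_backup); since O(post_bond), deontic closure gives O(inspect_backup).
Premises 3, 8 do not contribute to this derivation.
Hence inspect_backup is obligatory.

Obligatory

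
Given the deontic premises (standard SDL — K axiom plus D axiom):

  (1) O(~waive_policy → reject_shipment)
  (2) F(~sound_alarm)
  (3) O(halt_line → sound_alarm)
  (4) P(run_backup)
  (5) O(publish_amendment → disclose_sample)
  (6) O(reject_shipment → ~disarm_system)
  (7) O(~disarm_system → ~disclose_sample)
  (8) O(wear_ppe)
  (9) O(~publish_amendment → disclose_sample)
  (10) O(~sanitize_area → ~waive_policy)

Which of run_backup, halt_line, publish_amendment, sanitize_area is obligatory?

sanitize_area

Premises 9 and 5 cover both cases: O(~publish_amendment → disclose_sample) and O(publish_amendment → disclose_sample). Since ~publish_amendment ∨ publish_amendment is a tautology, O(disclose_sample) follows.
Premise 7, O(~disarm_system → ~disclose_sample), contraposes to O(disclose_sample → disarm_system); with O(disclose_sample) we get O(disarm_system).
Premise 6, O(reject_shipment → ~disarm_system), contraposes to O(disarm_system → ~reject_shipment); with O(disarm_system) we get O(~reject_shipment).
The contrapositive of premise 1 (O(~waive_policy → reject_shipment)) is O(~reject_shipment → waive_policy), and O(~reject_shipment) is already established, so O(waive_policy).
The contrapositive of premise 10 (O(~sanitize_area → ~waive_policy)) is O(waive_policy → sanitize_area), and O(waive_policy) is already established, so O(sanitize_area).
So O(sanitize_area) holds — sanitize_area is obligatory. None of the other listed options is made obligatory by any chain of premises.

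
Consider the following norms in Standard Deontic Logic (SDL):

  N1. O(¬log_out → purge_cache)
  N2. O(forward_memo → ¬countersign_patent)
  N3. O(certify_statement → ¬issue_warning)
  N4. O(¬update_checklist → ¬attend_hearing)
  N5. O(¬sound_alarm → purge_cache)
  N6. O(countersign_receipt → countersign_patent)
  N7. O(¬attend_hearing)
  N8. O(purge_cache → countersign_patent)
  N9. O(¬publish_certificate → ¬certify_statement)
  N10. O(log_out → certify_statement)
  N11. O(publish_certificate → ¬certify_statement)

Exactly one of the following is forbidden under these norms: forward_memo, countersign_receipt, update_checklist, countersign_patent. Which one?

Premises 11 and 9 cover both cases: O(publish_certificate → ¬certify_statement) and O(¬publish_certificate → ¬certify_statement). Since publish_certificate ∨ ¬publish_certificate is a tautology, O(¬certify_statement) follows.
Premise 10, O(log_out → certify_statement), contraposes to O(¬certify_statement → ¬log_out); with O(¬certify_statement) we get O(¬log_out).
Premise 1 is O(¬log_out → purge_cache); since O(¬log_out), deontic closure gives O(purge_cache).
With premise 8, O(purge_cache → countersign_patent), the K-axiom yields O(countersign_patent).
Premise 2 is O(forward_memo → ¬countersign_patent); contrapositively O(countersign_patent → ¬forward_memo). Since O(countersign_patent) holds, K gives O(¬forward_memo).
So O(¬forward_memo) holds, i.e. forward_memo is forbidden. None of the other listed options is forbidden under the premises.

forward_memo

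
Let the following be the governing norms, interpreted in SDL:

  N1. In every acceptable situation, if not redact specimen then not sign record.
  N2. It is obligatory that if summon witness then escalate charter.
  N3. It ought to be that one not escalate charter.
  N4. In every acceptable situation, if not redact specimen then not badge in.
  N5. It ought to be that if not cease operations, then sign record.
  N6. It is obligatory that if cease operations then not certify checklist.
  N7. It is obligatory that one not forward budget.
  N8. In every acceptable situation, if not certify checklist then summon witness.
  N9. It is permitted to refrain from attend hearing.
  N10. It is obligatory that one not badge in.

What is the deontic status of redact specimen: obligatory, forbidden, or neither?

Obligatory

Premise 3 states O(¬escalate_charter) outright.
The contrapositive of premise 2 (O(summon_witness → escalate_charter)) is O(¬escalate_charter → ¬summon_witness), and O(¬escalate_charter) is already established, so O(¬summon_witness).
Premise 8, O(¬certify_checklist → summon_witness), contraposes to O(¬summon_witness → certify_checklist); with O(¬summon_witness) we get O(certify_checklist).
The contrapositive of premise 6 (O(cease_operations → ¬certify_checklist)) is O(certify_checklist → ¬cease_operations), and O(certify_checklist) is already established, so O(¬cease_operations).
Applying K to premise 5 (O(¬cease_operations → sign_record)) and O(¬cease_operations) yields O(sign_record).
Premise 1 is O(¬redact_specimen → ¬sign_record); contrapositively O(sign_record → redact_specimen). Since O(sign_record) holds, K gives O(redact_specimen).
Premises 4, 7, 9, 10 do not contribute to this derivation.
Hence redact_specimen is obligatory.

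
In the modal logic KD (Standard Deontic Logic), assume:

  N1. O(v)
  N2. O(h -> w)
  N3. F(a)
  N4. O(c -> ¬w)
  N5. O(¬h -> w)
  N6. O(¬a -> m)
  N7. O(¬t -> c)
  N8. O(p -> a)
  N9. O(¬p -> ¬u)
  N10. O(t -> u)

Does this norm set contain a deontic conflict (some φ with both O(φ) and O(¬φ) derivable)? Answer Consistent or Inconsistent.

Inconsistent

Premises 2 and 5 cover both cases: O(h -> w) and O(¬h -> w). Since h ∨ ¬h is a tautology, O(w) follows.
The contrapositive of premise 4 (O(c -> ¬w)) is O(w -> ¬c), and O(w) is already established, so O(¬c).
Premise 7 is O(¬t -> c); contrapositively O(¬c -> t). Since O(¬c) holds, K gives O(t).
With premise 10, O(t -> u), the K-axiom yields O(u).
The contrapositive of premise 9 (O(¬p -> ¬u)) is O(u -> p), and O(u) is already established, so O(p).
Applying K to premise 8 (O(p -> a)) and O(p) yields O(a).
But premise 3, F(a), means O(¬a).
We now have both O(a) and O(¬a) — a is simultaneously obligatory and forbidden, violating the D-axiom.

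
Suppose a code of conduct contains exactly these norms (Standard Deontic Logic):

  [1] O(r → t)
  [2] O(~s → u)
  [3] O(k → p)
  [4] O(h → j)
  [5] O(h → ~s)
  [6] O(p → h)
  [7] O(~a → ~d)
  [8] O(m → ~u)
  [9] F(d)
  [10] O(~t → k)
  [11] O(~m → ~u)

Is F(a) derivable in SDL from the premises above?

Premise 7 is O(~a → ~d); even if O(~d) held, inferring O(~a) would be affirming the consequent — invalid.
No other premise forces O(~a). An ideal world satisfying every premise can still have a true, so F(a) is not derivable.

No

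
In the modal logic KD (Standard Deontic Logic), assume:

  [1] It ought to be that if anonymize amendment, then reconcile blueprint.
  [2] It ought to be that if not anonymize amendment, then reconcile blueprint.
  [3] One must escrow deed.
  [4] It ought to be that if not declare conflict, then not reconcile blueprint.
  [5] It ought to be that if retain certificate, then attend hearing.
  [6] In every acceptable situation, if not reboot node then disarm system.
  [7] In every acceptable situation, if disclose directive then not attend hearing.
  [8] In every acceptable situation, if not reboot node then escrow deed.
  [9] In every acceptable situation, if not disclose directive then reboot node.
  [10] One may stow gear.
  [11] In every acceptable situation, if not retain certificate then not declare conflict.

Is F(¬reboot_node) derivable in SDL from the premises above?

By case analysis on ¬anonymize_amendment: premise 2 gives O(¬anonymize_amendment → reconcile_blueprint) and premise 1 gives O(anonymize_amendment → reconcile_blueprint), so O(reconcile_blueprint) either way.
Premise 4 is O(¬declare_conflict → ¬reconcile_blueprint); contrapositively O(reconcile_blueprint → declare_conflict). Since O(reconcile_blueprint) holds, K gives O(declare_conflict).
Premise 11, O(¬retain_certificate → ¬declare_conflict), contraposes to O(declare_conflict → retain_certificate); with O(declare_conflict) we get O(retain_certificate).
From O(retain_certificate) and premise 5, O(retain_certificate → attend_hearing), we obtain O(attend_hearing).
Premise 7 is O(disclose_directive → ¬attend_hearing); contrapositively O(attend_hearing → ¬disclose_directive). Since O(attend_hearing) holds, K gives O(¬disclose_directive).
Applying K to premise 9 (O(¬disclose_directive → reboot_node)) and O(¬disclose_directive) yields O(reboot_node).
Premises 3, 6, 8, 10 do not contribute to this derivation.
So O(reboot_node) holds, i.e. F(¬reboot_node). The claim follows.

Yes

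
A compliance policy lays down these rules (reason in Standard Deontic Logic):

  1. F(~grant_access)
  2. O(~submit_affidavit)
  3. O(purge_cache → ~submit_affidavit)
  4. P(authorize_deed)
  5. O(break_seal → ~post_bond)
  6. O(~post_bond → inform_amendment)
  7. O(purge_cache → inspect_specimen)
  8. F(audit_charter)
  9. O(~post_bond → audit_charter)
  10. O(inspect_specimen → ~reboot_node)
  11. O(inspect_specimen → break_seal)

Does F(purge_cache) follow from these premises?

Yes

Premise 8, F(audit_charter), is equivalent to O(~audit_charter).
Premise 9 is O(~post_bond → audit_charter); contrapositively O(~audit_charter → post_bond). Since O(~audit_charter) holds, K gives O(post_bond).
Premise 5, O(break_seal → ~post_bond), contraposes to O(post_bond → ~break_seal); with O(post_bond) we get O(~break_seal).
The contrapositive of premise 11 (O(inspect_specimen → break_seal)) is O(~break_seal → ~inspect_specimen), and O(~break_seal) is already established, so O(~inspect_specimen).
Premise 7 is O(purge_cache → inspect_specimen); contrapositively O(~inspect_specimen → ~purge_cache). Since O(~inspect_specimen) holds, K gives O(~purge_cache).
Premises 1, 2, 3, 4, 6, 10 do not contribute to this derivation.
So O(~purge_cache) holds, i.e. F(purge_cache). The claim follows.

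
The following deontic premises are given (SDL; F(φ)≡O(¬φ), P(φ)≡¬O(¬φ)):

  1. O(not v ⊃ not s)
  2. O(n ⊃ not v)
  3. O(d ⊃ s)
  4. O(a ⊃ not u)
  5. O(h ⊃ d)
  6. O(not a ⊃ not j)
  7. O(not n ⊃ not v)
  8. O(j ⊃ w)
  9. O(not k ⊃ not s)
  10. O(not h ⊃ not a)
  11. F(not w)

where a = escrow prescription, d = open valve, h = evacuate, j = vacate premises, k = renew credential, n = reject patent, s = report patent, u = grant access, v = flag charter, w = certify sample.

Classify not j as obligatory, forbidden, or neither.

Premises 7 and 2 cover both cases: O(not n ⊃ not v) and O(n ⊃ not v). Since not n ∨ n is a tautology, O(not v) follows.
Premise 1 is O(not v ⊃ not s); since O(not v), deontic closure gives O(not s).
Premise 3, O(d ⊃ s), contraposes to O(not s ⊃ not d); with O(not s) we get O(not d).
Premise 5, O(h ⊃ d), contraposes to O(not d ⊃ not h); with O(not d) we get O(not h).
Applying K to premise 10 (O(not h ⊃ not a)) and O(not h) yields O(not a).
With premise 6, O(not a ⊃ not j), the K-axiom yields O(not j).
Premises 4, 8, 9, 11 do not contribute to this derivation.
Hence not j is obligatory.

Obligatory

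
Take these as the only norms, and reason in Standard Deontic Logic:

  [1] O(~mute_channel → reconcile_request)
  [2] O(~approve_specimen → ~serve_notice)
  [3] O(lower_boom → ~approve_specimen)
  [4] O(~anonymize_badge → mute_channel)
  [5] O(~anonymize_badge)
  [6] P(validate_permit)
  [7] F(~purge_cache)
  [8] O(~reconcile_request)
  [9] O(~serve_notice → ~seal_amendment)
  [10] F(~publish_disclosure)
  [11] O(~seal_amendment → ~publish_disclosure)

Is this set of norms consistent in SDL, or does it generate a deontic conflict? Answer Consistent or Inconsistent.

Premise 1 is O(~mute_channel → reconcile_request), but O(~mute_channel) is not derivable from the premises, so it does not yield O(reconcile_request).
So O(reconcile_request) is not derivable, and the apparent clash with O(~reconcile_request) does not arise.
A world satisfying every obligation exists (e.g. anonymize_badge=false, approve_specimen=true, lower_boom=false, mute_channel=true, publish_disclosure=true, purge_cache=true, reconcile_request=false, seal_amendment=true, serve_notice=true, validate_permit=false); no atom is both obligatory and forbidden, so the set is consistent.

Consistent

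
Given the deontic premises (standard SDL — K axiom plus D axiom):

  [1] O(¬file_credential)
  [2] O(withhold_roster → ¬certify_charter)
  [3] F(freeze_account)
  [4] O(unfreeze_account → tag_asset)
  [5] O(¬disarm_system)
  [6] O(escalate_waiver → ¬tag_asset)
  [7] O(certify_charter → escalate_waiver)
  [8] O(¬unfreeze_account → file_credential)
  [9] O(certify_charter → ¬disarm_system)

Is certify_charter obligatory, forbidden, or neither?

Forbidden

Premise 1 states O(¬file_credential) outright.
Premise 8 is O(¬unfreeze_account → file_credential); contrapositively O(¬file_credential → unfreeze_account). Since O(¬file_credential) holds, K gives O(unfreeze_account).
With premise 4, O(unfreeze_account → tag_asset), the K-axiom yields O(tag_asset).
The contrapositive of premise 6 (O(escalate_waiver → ¬tag_asset)) is O(tag_asset → ¬escalate_waiver), and O(tag_asset) is already established, so O(¬escalate_waiver).
Premise 7 is O(certify_charter → escalate_waiver); contrapositively O(¬escalate_waiver → ¬certify_charter). Since O(¬escalate_waiver) holds, K gives O(¬certify_charter).
Premises 2, 3, 5, 9 do not contribute to this derivation.
Thus O(¬certify_charter), which is F(certify_charter): certify_charter is forbidden.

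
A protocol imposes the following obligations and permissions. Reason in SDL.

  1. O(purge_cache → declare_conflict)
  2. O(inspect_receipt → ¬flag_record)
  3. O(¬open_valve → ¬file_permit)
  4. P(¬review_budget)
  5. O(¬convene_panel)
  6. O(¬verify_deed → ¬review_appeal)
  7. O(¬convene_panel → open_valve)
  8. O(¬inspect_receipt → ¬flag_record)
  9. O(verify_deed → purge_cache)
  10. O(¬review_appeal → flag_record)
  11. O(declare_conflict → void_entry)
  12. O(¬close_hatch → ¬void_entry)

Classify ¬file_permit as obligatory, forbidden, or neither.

Premise 3 is O(¬open_valve → ¬file_permit), but O(¬open_valve) is not derivable from the premises, so it does not yield O(¬file_permit).
No premise or chain of K-axiom applications forces O(¬file_permit), and none forces O(file_permit). So ¬file_permit is neither obligatory nor forbidden under these norms.

Neither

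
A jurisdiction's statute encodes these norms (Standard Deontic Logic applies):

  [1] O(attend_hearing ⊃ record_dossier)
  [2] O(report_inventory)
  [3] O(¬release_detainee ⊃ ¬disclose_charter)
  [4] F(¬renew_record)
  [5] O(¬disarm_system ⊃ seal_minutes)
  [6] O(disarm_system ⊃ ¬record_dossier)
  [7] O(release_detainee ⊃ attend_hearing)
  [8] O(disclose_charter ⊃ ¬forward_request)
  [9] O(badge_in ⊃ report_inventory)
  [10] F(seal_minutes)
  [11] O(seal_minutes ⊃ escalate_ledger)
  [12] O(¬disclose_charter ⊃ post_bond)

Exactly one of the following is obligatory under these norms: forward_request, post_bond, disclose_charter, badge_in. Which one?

Premise 10, F(seal_minutes), is equivalent to O(¬seal_minutes).
Premise 5, O(¬disarm_system ⊃ seal_minutes), contraposes to O(¬seal_minutes ⊃ disarm_system); with O(¬seal_minutes) we get O(disarm_system).
From O(disarm_system) and premise 6, O(disarm_system ⊃ ¬record_dossier), we obtain O(¬record_dossier).
The contrapositive of premise 1 (O(attend_hearing ⊃ record_dossier)) is O(¬record_dossier ⊃ ¬attend_hearing), and O(¬record_dossier) is already established, so O(¬attend_hearing).
The contrapositive of premise 7 (O(release_detainee ⊃ attend_hearing)) is O(¬attend_hearing ⊃ ¬release_detainee), and O(¬attend_hearing) is already established, so O(¬release_detainee).
With premise 3, O(¬release_detainee ⊃ ¬disclose_charter), the K-axiom yields O(¬disclose_charter).
From O(¬disclose_charter) and premise 12, O(¬disclose_charter ⊃ post_bond), we obtain O(post_bond).
So O(post_bond) holds — post_bond is obligatory. None of the other listed options is made obligatory by any chain of premises.

post_bond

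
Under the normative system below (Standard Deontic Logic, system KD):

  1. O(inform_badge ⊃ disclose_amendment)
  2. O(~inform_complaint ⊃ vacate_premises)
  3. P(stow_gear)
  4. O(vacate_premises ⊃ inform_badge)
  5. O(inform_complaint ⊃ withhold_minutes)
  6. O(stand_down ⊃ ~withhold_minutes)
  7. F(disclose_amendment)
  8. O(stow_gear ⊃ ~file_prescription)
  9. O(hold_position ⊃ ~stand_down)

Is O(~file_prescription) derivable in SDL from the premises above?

No

Premise 8 is O(stow_gear ⊃ ~file_prescription), but O(stow_gear) is not derivable from the premises (the permission P(stow_gear) asserts only ~O(~stow_gear), not O(stow_gear)), so it does not yield O(~file_prescription).
No other premise forces O(~file_prescription). An ideal world satisfying every premise can still have ~file_prescription false, so O(~file_prescription) is not derivable.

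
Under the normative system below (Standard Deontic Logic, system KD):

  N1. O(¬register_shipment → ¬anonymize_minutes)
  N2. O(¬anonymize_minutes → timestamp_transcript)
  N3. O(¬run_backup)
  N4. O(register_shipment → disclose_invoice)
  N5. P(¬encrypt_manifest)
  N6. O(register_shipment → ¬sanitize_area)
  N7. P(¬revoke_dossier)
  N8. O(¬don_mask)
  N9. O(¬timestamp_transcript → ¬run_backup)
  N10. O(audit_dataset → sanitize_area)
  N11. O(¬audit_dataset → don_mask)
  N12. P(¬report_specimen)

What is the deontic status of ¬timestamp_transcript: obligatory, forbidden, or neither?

Premise 8 gives O(¬don_mask).
Premise 11, O(¬audit_dataset → don_mask), contraposes to O(¬don_mask → audit_dataset); with O(¬don_mask) we get O(audit_dataset).
From O(audit_dataset) and premise 10, O(audit_dataset → sanitize_area), we obtain O(sanitize_area).
Premise 6 is O(register_shipment → ¬sanitize_area); contrapositively O(sanitize_area → ¬register_shipment). Since O(sanitize_area) holds, K gives O(¬register_shipment).
Applying K to premise 1 (O(¬register_shipment → ¬anonymize_minutes)) and O(¬register_shipment) yields O(¬anonymize_minutes).
With premise 2, O(¬anonymize_minutes → timestamp_transcript), the K-axiom yields O(timestamp_transcript).
Premises 3, 4, 5, 7, 9, 12 do not contribute to this derivation.
Thus O(timestamp_transcript), which is F(¬timestamp_transcript): ¬timestamp_transcript is forbidden.

Forbidden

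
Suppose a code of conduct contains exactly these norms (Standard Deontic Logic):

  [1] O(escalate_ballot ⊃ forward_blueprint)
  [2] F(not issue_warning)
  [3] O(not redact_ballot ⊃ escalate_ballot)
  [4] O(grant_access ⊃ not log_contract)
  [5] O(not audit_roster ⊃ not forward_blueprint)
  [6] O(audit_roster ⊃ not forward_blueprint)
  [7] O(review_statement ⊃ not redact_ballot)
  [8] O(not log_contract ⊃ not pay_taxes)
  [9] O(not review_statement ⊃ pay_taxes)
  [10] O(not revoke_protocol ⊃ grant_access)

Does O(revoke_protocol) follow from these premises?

Premises 6 and 5 cover both cases: O(audit_roster ⊃ not forward_blueprint) and O(not audit_roster ⊃ not forward_blueprint). Since audit_roster ∨ not audit_roster is a tautology, O(not forward_blueprint) follows.
Premise 1, O(escalate_ballot ⊃ forward_blueprint), contraposes to O(not forward_blueprint ⊃ not escalate_ballot); with O(not forward_blueprint) we get O(not escalate_ballot).
The contrapositive of premise 3 (O(not redact_ballot ⊃ escalate_ballot)) is O(not escalate_ballot ⊃ redact_ballot), and O(not escalate_ballot) is already established, so O(redact_ballot).
Premise 7, O(review_statement ⊃ not redact_ballot), contraposes to O(redact_ballot ⊃ not review_statement); with O(redact_ballot) we get O(not review_statement).
From O(not review_statement) and premise 9, O(not review_statement ⊃ pay_taxes), we obtain O(pay_taxes).
Premise 8 is O(not log_contract ⊃ not pay_taxes); contrapositively O(pay_taxes ⊃ log_contract). Since O(pay_taxes) holds, K gives O(log_contract).
Premise 4, O(grant_access ⊃ not log_contract), contraposes to O(log_contract ⊃ not grant_access); with O(log_contract) we get O(not grant_access).
Premise 10, O(not revoke_protocol ⊃ grant_access), contraposes to O(not grant_access ⊃ revoke_protocol); with O(not grant_access) we get O(revoke_protocol).
Premise 2 does not contribute to this derivation.
So O(revoke_protocol) follows.

Yes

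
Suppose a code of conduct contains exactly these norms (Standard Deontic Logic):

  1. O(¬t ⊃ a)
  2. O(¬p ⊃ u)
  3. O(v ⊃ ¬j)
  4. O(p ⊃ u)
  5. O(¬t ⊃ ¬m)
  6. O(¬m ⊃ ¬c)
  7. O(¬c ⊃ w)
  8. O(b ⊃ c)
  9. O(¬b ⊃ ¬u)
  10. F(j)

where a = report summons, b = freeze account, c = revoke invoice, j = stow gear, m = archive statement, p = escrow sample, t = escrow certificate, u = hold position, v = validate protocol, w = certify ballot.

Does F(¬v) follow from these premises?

Premise 3 is O(v ⊃ ¬j); even if O(¬j) held, inferring O(v) would be affirming the consequent — invalid.
No other premise forces O(v). An ideal world satisfying every premise can still have ¬v true, so F(¬v) is not derivable.

No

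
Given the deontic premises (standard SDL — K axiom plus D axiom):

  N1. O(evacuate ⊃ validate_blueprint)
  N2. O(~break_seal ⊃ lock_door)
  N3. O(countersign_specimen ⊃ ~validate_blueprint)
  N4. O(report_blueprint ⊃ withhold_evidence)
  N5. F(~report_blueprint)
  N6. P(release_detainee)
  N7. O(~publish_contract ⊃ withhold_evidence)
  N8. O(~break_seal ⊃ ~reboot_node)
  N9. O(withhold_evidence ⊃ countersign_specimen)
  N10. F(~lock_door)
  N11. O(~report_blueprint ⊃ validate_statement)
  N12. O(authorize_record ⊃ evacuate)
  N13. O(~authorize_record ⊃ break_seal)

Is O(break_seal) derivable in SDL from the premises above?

Yes

F(~report_blueprint) at premise 5 means O(report_blueprint).
With premise 4, O(report_blueprint ⊃ withhold_evidence), the K-axiom yields O(withhold_evidence).
Premise 9 is O(withhold_evidence ⊃ countersign_specimen); since O(withhold_evidence), deontic closure gives O(countersign_specimen).
Premise 3 is O(countersign_specimen ⊃ ~validate_blueprint); since O(countersign_specimen), deontic closure gives O(~validate_blueprint).
Premise 1, O(evacuate ⊃ validate_blueprint), contraposes to O(~validate_blueprint ⊃ ~evacuate); with O(~validate_blueprint) we get O(~evacuate).
Premise 12 is O(authorize_record ⊃ evacuate); contrapositively O(~evacuate ⊃ ~authorize_record). Since O(~evacuate) holds, K gives O(~authorize_record).
Premise 13 is O(~authorize_record ⊃ break_seal); since O(~authorize_record), deontic closure gives O(break_seal).
Premises 2, 6, 7, 8, 10, 11 do not contribute to this derivation.
So O(break_seal) follows.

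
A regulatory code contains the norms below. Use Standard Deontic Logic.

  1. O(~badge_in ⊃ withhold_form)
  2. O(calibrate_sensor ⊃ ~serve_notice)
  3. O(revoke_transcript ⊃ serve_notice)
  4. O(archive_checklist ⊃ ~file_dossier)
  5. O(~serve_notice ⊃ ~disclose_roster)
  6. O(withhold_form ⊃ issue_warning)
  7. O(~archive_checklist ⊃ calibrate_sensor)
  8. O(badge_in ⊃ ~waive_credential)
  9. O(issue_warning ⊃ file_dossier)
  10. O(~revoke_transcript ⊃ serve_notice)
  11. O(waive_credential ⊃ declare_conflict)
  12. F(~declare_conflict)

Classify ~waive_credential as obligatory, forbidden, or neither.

Obligatory

Premises 3 and 10 are O(revoke_transcript ⊃ serve_notice) and O(~revoke_transcript ⊃ serve_notice); every ideal world satisfies revoke_transcript or ~revoke_transcript, so in either case serve_notice holds — hence O(serve_notice).
Premise 2 is O(calibrate_sensor ⊃ ~serve_notice); contrapositively O(serve_notice ⊃ ~calibrate_sensor). Since O(serve_notice) holds, K gives O(~calibrate_sensor).
Premise 7 is O(~archive_checklist ⊃ calibrate_sensor); contrapositively O(~calibrate_sensor ⊃ archive_checklist). Since O(~calibrate_sensor) holds, K gives O(archive_checklist).
From O(archive_checklist) and premise 4, O(archive_checklist ⊃ ~file_dossier), we obtain O(~file_dossier).
Premise 9, O(issue_warning ⊃ file_dossier), contraposes to O(~file_dossier ⊃ ~issue_warning); with O(~file_dossier) we get O(~issue_warning).
The contrapositive of premise 6 (O(withhold_form ⊃ issue_warning)) is O(~issue_warning ⊃ ~withhold_form), and O(~issue_warning) is already established, so O(~withhold_form).
The contrapositive of premise 1 (O(~badge_in ⊃ withhold_form)) is O(~withhold_form ⊃ badge_in), and O(~withhold_form) is already established, so O(badge_in).
From O(badge_in) and premise 8, O(badge_in ⊃ ~waive_credential), we obtain O(~waive_credential).
Premises 5, 11, 12 do not contribute to this derivation.
Hence ~waive_credential is obligatory.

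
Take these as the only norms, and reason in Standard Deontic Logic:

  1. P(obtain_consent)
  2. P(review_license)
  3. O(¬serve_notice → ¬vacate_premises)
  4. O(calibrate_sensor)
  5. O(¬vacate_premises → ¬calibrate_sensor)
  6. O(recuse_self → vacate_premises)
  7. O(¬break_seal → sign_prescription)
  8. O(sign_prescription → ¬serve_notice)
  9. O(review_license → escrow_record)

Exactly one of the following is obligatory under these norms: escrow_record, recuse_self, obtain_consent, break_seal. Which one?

break_seal

Premise 4 states O(calibrate_sensor) outright.
The contrapositive of premise 5 (O(¬vacate_premises → ¬calibrate_sensor)) is O(calibrate_sensor → vacate_premises), and O(calibrate_sensor) is already established, so O(vacate_premises).
Premise 3 is O(¬serve_notice → ¬vacate_premises); contrapositively O(vacate_premises → serve_notice). Since O(vacate_premises) holds, K gives O(serve_notice).
Premise 8, O(sign_prescription → ¬serve_notice), contraposes to O(serve_notice → ¬sign_prescription); with O(serve_notice) we get O(¬sign_prescription).
Premise 7, O(¬break_seal → sign_prescription), contraposes to O(¬sign_prescription → break_seal); with O(¬sign_prescription) we get O(break_seal).
So O(break_seal) holds — break_seal is obligatory. None of the other listed options is made obligatory by any chain of premises.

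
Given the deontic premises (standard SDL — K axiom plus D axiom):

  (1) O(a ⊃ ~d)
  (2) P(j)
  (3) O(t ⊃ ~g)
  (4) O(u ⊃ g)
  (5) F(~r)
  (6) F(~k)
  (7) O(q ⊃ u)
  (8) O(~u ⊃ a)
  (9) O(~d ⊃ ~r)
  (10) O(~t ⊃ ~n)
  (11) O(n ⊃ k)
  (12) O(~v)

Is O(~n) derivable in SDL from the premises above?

Premise 5, F(~r), is equivalent to O(r).
The contrapositive of premise 9 (O(~d ⊃ ~r)) is O(r ⊃ d), and O(r) is already established, so O(d).
Premise 1 is O(a ⊃ ~d); contrapositively O(d ⊃ ~a). Since O(d) holds, K gives O(~a).
The contrapositive of premise 8 (O(~u ⊃ a)) is O(~a ⊃ u), and O(~a) is already established, so O(u).
Applying K to premise 4 (O(u ⊃ g)) and O(u) yields O(g).
The contrapositive of premise 3 (O(t ⊃ ~g)) is O(g ⊃ ~t), and O(g) is already established, so O(~t).
From O(~t) and premise 10, O(~t ⊃ ~n), we obtain O(~n).
Premises 2, 6, 7, 11, 12 do not contribute to this derivation.
So O(~n) follows.

Yes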